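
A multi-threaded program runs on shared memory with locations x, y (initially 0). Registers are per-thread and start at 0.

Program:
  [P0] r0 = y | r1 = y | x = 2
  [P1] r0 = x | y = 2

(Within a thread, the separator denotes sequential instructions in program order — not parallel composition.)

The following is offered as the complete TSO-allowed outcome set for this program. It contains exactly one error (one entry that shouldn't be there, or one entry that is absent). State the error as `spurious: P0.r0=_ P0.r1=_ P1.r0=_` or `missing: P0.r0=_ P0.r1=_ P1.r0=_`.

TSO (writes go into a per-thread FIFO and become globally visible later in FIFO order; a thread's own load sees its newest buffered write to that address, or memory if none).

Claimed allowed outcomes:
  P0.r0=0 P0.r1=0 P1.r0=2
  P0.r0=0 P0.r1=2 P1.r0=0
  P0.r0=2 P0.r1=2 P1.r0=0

missing: P0.r0=0 P0.r1=0 P1.r0=0

outcome vector order: (P0.r0,P0.r1,P1.r0)
under TSO → 0/0/0, 0/0/2, 0/2/0, 2/2/0
TSO∖claimed = {0/0/0}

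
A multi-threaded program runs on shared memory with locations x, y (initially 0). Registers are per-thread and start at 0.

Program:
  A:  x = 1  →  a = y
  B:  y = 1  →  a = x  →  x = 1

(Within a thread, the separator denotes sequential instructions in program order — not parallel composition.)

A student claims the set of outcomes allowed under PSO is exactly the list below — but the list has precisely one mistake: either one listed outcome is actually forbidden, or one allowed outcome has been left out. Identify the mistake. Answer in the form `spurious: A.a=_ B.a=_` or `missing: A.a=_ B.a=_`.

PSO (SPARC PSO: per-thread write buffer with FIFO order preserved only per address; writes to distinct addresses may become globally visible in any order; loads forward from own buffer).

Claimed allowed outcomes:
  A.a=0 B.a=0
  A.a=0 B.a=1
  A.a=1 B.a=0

missing: A.a=1 B.a=1

outcome vector order: (A.a,B.a)
under PSO → (0,0) (0,1) (1,0) (1,1)
PSO∖claimed = {(1,1)}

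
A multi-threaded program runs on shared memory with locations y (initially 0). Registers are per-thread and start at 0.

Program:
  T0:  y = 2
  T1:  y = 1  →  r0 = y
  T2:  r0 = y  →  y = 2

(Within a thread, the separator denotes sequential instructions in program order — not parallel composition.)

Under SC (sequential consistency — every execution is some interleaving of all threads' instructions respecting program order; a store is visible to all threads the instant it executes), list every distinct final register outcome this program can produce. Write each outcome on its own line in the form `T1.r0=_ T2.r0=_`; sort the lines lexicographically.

outcome vector order: (T1.r0,T2.r0)
|SC outcomes| = 6

T1.r0=1 T2.r0=0
T1.r0=1 T2.r0=1
T1.r0=1 T2.r0=2
T1.r0=2 T2.r0=0
T1.r0=2 T2.r0=1
T1.r0=2 T2.r0=2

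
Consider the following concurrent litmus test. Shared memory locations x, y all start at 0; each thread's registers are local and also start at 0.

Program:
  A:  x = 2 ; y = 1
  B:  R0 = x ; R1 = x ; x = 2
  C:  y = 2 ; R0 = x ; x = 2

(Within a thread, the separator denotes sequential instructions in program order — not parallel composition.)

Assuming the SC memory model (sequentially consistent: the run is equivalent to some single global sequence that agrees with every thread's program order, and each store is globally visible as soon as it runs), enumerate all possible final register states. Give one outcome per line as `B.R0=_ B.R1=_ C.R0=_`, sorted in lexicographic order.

outcome vector order: (B.R0,B.R1,C.R0)
|SC outcomes| = 6

B.R0=0 B.R1=0 C.R0=0
B.R0=0 B.R1=0 C.R0=2
B.R0=0 B.R1=2 C.R0=0
B.R0=0 B.R1=2 C.R0=2
B.R0=2 B.R1=2 C.R0=0
B.R0=2 B.R1=2 C.R0=2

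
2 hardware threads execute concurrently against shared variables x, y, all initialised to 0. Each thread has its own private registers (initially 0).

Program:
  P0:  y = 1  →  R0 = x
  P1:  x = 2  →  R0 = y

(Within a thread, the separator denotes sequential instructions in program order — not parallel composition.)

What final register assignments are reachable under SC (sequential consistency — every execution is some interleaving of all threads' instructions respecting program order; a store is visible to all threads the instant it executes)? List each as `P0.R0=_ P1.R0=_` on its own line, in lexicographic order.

P0.R0=0 P1.R0=1
P0.R0=2 P1.R0=0
P0.R0=2 P1.R0=1

outcome vector order: (P0.R0,P1.R0)
|SC outcomes| = 3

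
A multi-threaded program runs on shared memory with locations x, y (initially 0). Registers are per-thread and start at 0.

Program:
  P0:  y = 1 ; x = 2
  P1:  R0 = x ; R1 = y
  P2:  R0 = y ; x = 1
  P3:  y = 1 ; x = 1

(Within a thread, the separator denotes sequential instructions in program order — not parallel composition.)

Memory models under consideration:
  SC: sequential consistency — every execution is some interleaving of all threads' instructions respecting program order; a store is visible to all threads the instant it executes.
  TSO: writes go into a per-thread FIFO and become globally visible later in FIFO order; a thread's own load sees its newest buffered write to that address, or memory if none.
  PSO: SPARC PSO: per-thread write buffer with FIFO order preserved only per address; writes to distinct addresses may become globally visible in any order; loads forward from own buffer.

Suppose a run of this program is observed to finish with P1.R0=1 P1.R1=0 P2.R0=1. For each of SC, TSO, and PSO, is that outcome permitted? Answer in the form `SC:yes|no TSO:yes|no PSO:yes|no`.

SC:no TSO:no PSO:yes

outcome vector order: (P1.R0,P1.R1,P2.R0)
SC (9): (0,0,0) (0,0,1) (0,1,0) (0,1,1) (1,0,0) (1,1,0) (1,1,1) (2,1,0) (2,1,1)
TSO (9): (0,0,0) (0,0,1) (0,1,0) (0,1,1) (1,0,0) (1,1,0) (1,1,1) (2,1,0) (2,1,1)
PSO (12): (0,0,0) (0,0,1) (0,1,0) (0,1,1) (1,0,0) (1,0,1) (1,1,0) (1,1,1) (2,0,0) (2,0,1) (2,1,0) (2,1,1)
target (1,0,1) ∈ {PSO}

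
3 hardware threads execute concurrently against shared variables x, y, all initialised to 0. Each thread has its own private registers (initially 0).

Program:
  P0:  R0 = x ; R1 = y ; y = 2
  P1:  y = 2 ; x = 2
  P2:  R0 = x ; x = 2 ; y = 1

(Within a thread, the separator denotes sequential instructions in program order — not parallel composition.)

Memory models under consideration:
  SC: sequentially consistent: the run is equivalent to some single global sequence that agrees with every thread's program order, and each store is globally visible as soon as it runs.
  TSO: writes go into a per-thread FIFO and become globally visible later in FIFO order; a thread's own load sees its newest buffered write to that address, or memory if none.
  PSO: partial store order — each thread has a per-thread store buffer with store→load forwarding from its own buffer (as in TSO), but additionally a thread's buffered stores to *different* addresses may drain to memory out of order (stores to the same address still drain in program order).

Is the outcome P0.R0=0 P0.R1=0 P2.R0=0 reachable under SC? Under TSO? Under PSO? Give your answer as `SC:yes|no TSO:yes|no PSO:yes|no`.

outcome vector order: (P0.R0,P0.R1,P2.R0)
under SC → 000, 002, 010, 012, 020, 022, 200, 210, 212, 220, 222
under TSO → 000, 002, 010, 012, 020, 022, 200, 210, 212, 220, 222
under PSO → 000, 002, 010, 012, 020, 022, 200, 202, 210, 212, 220, 222
target 000 ∈ {SC,TSO,PSO}

SC:yes TSO:yes PSO:yes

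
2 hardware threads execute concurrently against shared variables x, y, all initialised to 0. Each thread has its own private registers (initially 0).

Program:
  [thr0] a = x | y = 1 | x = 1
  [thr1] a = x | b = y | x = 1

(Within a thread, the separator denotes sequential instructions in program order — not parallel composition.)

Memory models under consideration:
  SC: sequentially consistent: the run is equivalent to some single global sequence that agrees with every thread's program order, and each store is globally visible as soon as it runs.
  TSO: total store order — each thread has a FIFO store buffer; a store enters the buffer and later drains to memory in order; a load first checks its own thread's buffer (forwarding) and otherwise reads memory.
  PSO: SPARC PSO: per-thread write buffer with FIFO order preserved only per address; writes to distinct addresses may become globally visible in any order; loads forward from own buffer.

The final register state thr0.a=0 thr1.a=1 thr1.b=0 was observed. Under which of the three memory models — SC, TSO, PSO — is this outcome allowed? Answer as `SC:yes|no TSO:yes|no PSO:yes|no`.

outcome vector order: (thr0.a,thr1.a,thr1.b)
[SC] allowed = {(0,0,0); (0,0,1); (0,1,1); (1,0,0)}
[TSO] allowed = {(0,0,0); (0,0,1); (0,1,1); (1,0,0)}
[PSO] allowed = {(0,0,0); (0,0,1); (0,1,0); (0,1,1); (1,0,0)}
target (0,1,0) ∈ {PSO}

SC:no TSO:no PSO:yes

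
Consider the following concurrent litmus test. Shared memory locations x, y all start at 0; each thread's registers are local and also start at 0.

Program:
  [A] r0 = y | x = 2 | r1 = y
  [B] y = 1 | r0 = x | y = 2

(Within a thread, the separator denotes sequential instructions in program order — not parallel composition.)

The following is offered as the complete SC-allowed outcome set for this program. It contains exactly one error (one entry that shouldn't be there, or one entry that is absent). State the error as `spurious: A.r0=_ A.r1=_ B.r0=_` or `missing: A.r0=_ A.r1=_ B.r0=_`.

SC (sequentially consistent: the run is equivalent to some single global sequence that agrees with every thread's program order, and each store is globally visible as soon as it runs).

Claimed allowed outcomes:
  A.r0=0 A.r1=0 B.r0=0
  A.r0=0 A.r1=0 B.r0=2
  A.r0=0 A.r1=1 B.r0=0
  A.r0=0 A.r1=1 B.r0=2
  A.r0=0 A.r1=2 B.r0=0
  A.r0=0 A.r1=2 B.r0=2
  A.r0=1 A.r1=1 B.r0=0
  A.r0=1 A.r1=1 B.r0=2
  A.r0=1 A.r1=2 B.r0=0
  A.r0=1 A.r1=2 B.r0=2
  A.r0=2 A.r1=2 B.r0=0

outcome vector order: (A.r0,A.r1,B.r0)
under SC → <0 0 2> <0 1 0> <0 1 2> <0 2 0> <0 2 2> <1 1 0> <1 1 2> <1 2 0> <1 2 2> <2 2 0>
claimed∖SC = {<0 0 0>}

spurious: A.r0=0 A.r1=0 B.r0=0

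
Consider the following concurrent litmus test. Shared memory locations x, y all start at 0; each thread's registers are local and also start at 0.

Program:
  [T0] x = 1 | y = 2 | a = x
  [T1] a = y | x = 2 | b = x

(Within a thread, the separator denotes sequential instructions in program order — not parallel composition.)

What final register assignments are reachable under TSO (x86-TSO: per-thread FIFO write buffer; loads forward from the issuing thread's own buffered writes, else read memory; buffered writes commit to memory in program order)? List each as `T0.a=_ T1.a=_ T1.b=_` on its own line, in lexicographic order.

outcome vector order: (T0.a,T1.a,T1.b)
|TSO outcomes| = 5

T0.a=1 T1.a=0 T1.b=1
T0.a=1 T1.a=0 T1.b=2
T0.a=1 T1.a=2 T1.b=2
T0.a=2 T1.a=0 T1.b=2
T0.a=2 T1.a=2 T1.b=2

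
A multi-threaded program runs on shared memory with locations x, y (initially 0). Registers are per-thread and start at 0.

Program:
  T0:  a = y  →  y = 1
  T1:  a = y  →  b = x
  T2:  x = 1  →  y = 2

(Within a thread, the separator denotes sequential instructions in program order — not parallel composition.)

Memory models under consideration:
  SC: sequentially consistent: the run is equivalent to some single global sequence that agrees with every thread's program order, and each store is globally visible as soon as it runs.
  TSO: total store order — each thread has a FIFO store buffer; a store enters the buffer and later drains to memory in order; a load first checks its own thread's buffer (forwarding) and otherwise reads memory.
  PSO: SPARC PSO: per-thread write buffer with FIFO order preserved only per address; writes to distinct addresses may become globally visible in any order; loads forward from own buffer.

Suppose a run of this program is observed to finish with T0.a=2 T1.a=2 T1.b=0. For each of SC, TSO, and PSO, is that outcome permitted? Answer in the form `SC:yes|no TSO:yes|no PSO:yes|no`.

SC:no TSO:no PSO:yes

outcome vector order: (T0.a,T1.a,T1.b)
under SC → 0/0/0 0/0/1 0/1/0 0/1/1 0/2/1 2/0/0 2/0/1 2/1/1 2/2/1
under TSO → 0/0/0 0/0/1 0/1/0 0/1/1 0/2/1 2/0/0 2/0/1 2/1/1 2/2/1
under PSO → 0/0/0 0/0/1 0/1/0 0/1/1 0/2/0 0/2/1 2/0/0 2/0/1 2/1/0 2/1/1 2/2/0 2/2/1
target 2/2/0 ∈ {PSO}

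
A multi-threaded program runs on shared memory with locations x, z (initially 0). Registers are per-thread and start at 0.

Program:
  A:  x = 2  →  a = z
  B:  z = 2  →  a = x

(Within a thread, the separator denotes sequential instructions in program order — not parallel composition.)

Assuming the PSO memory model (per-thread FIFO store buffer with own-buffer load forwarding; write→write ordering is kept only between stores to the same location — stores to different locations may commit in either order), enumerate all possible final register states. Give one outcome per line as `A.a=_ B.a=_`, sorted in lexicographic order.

outcome vector order: (A.a,B.a)
|PSO outcomes| = 4

A.a=0 B.a=0
A.a=0 B.a=2
A.a=2 B.a=0
A.a=2 B.a=2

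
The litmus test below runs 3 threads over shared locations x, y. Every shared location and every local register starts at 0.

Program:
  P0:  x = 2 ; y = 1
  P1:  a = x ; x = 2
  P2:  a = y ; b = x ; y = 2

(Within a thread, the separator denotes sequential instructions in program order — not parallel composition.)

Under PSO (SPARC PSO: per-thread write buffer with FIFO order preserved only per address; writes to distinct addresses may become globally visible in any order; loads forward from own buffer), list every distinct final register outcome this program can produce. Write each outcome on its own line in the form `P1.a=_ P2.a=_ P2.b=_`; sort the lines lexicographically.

P1.a=0 P2.a=0 P2.b=0
P1.a=0 P2.a=0 P2.b=2
P1.a=0 P2.a=1 P2.b=0
P1.a=0 P2.a=1 P2.b=2
P1.a=2 P2.a=0 P2.b=0
P1.a=2 P2.a=0 P2.b=2
P1.a=2 P2.a=1 P2.b=0
P1.a=2 P2.a=1 P2.b=2

outcome vector order: (P1.a,P2.a,P2.b)
|PSO outcomes| = 8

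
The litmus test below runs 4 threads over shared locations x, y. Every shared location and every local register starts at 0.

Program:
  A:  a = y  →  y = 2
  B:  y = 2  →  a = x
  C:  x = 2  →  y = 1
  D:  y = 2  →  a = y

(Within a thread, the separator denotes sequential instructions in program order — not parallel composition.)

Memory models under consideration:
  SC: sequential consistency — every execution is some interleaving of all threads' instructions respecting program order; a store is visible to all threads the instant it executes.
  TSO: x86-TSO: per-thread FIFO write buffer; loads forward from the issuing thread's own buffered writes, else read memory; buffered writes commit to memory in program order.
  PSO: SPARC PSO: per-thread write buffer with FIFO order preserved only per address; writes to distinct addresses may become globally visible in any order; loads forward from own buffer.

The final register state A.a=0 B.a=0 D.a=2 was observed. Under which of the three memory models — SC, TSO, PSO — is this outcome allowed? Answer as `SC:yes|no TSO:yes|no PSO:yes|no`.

SC:yes TSO:yes PSO:yes

outcome vector order: (A.a,B.a,D.a)
under SC → 0/0/1 0/0/2 0/2/1 0/2/2 1/0/1 1/0/2 1/2/1 1/2/2 2/0/1 2/0/2 2/2/1 2/2/2
under TSO → 0/0/1 0/0/2 0/2/1 0/2/2 1/0/1 1/0/2 1/2/1 1/2/2 2/0/1 2/0/2 2/2/1 2/2/2
under PSO → 0/0/1 0/0/2 0/2/1 0/2/2 1/0/1 1/0/2 1/2/1 1/2/2 2/0/1 2/0/2 2/2/1 2/2/2
target 0/0/2 ∈ {SC,TSO,PSO}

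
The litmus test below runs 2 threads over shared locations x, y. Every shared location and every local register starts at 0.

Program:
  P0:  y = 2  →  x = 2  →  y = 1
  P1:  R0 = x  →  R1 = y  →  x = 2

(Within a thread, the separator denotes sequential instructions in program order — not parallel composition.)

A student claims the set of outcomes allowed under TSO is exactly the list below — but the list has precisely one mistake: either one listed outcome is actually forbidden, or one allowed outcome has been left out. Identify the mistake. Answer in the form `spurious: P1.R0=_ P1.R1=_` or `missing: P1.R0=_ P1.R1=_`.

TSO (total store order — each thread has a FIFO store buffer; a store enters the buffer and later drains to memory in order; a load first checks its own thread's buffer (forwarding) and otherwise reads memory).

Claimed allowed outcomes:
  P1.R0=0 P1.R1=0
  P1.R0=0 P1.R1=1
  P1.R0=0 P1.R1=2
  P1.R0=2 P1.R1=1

outcome vector order: (P1.R0,P1.R1)
TSO (5): (0,0); (0,1); (0,2); (2,1); (2,2)
TSO∖claimed = {(2,2)}

missing: P1.R0=2 P1.R1=2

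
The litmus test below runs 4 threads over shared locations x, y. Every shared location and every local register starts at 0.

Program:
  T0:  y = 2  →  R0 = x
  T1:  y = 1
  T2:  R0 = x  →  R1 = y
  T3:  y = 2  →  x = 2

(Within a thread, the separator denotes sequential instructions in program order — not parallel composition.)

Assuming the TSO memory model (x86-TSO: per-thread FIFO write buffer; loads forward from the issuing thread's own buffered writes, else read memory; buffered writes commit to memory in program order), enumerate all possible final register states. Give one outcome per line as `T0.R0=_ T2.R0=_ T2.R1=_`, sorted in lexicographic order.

T0.R0=0 T2.R0=0 T2.R1=0
T0.R0=0 T2.R0=0 T2.R1=1
T0.R0=0 T2.R0=0 T2.R1=2
T0.R0=0 T2.R0=2 T2.R1=1
T0.R0=0 T2.R0=2 T2.R1=2
T0.R0=2 T2.R0=0 T2.R1=0
T0.R0=2 T2.R0=0 T2.R1=1
T0.R0=2 T2.R0=0 T2.R1=2
T0.R0=2 T2.R0=2 T2.R1=1
T0.R0=2 T2.R0=2 T2.R1=2

outcome vector order: (T0.R0,T2.R0,T2.R1)
|TSO outcomes| = 10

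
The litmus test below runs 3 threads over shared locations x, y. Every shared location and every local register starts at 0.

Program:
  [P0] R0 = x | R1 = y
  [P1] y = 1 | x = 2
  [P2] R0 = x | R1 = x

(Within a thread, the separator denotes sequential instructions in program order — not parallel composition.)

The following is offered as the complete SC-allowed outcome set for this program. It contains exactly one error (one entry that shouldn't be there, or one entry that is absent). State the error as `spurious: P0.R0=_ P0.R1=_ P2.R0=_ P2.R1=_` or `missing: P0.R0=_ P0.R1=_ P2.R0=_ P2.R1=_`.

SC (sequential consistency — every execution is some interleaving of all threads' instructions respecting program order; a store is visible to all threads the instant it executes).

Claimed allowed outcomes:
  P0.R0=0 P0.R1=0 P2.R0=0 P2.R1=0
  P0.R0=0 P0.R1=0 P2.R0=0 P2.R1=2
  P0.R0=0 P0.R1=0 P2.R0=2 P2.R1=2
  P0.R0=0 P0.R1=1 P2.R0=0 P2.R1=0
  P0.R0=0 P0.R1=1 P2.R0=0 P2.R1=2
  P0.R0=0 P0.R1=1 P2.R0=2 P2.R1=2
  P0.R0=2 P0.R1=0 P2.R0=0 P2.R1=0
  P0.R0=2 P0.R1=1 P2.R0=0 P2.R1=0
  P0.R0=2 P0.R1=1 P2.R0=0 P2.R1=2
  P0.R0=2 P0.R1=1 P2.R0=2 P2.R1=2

spurious: P0.R0=2 P0.R1=0 P2.R0=0 P2.R1=0

outcome vector order: (P0.R0,P0.R1,P2.R0,P2.R1)
[SC] allowed = {0/0/0/0 0/0/0/2 0/0/2/2 0/1/0/0 0/1/0/2 0/1/2/2 2/1/0/0 2/1/0/2 2/1/2/2}
claimed∖SC = {2/0/0/0}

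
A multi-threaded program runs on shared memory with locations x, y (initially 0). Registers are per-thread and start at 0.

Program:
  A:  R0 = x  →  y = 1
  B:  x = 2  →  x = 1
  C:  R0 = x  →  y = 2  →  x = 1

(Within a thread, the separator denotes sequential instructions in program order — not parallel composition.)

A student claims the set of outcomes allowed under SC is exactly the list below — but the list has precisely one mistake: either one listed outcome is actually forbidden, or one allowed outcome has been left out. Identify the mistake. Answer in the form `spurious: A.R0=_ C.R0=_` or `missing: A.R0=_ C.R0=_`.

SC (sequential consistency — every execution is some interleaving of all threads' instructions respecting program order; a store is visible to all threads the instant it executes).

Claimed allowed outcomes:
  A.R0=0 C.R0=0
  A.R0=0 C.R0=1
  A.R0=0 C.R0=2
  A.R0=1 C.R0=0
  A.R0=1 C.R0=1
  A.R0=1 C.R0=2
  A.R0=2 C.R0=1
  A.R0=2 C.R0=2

outcome vector order: (A.R0,C.R0)
SC: 9 outcomes — {(0,0) (0,1) (0,2) (1,0) (1,1) (1,2) (2,0) (2,1) (2,2)}
SC∖claimed = {(2,0)}

missing: A.R0=2 C.R0=0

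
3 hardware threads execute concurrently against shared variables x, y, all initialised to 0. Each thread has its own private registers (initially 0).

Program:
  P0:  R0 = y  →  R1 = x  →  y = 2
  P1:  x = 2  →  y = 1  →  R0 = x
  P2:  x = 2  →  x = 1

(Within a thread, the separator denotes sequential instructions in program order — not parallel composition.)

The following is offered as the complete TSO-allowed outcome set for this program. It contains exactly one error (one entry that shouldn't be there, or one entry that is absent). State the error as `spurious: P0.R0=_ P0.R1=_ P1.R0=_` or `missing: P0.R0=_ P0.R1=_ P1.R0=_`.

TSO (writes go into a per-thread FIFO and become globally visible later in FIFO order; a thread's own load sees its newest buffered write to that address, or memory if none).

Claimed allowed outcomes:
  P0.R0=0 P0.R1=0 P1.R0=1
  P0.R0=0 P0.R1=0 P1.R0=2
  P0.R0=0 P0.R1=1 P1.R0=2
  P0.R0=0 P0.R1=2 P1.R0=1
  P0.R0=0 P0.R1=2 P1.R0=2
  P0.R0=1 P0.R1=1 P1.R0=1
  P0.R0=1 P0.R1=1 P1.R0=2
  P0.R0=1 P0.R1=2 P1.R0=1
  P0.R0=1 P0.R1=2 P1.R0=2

missing: P0.R0=0 P0.R1=1 P1.R0=1

outcome vector order: (P0.R0,P0.R1,P1.R0)
TSO: 10 outcomes — {<0 0 1> <0 0 2> <0 1 1> <0 1 2> <0 2 1> <0 2 2> <1 1 1> <1 1 2> <1 2 1> <1 2 2>}
TSO∖claimed = {<0 1 1>}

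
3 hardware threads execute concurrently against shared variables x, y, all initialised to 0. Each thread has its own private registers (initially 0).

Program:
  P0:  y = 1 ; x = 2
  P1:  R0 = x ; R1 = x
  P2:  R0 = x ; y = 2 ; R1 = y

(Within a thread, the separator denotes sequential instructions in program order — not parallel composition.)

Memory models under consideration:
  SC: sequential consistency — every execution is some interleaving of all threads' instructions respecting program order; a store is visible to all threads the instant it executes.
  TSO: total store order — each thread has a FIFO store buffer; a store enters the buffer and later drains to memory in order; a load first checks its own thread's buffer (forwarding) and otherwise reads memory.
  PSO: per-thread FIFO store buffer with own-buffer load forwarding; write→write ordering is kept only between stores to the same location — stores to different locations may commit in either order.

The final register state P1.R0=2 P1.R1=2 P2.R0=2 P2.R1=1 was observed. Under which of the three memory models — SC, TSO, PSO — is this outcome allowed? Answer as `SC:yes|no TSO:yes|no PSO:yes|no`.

outcome vector order: (P1.R0,P1.R1,P2.R0,P2.R1)
SC (9): (0,0,0,1) (0,0,0,2) (0,0,2,2) (0,2,0,1) (0,2,0,2) (0,2,2,2) (2,2,0,1) (2,2,0,2) (2,2,2,2)
TSO (9): (0,0,0,1) (0,0,0,2) (0,0,2,2) (0,2,0,1) (0,2,0,2) (0,2,2,2) (2,2,0,1) (2,2,0,2) (2,2,2,2)
PSO (12): (0,0,0,1) (0,0,0,2) (0,0,2,1) (0,0,2,2) (0,2,0,1) (0,2,0,2) (0,2,2,1) (0,2,2,2) (2,2,0,1) (2,2,0,2) (2,2,2,1) (2,2,2,2)
target (2,2,2,1) ∈ {PSO}

SC:no TSO:no PSO:yes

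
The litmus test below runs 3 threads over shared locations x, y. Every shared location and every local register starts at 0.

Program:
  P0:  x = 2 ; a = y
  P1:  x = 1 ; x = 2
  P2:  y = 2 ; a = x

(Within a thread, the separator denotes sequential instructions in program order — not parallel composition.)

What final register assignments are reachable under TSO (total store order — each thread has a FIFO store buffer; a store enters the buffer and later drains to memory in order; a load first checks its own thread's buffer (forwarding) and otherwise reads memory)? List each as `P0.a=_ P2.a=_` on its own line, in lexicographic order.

P0.a=0 P2.a=0
P0.a=0 P2.a=1
P0.a=0 P2.a=2
P0.a=2 P2.a=0
P0.a=2 P2.a=1
P0.a=2 P2.a=2

outcome vector order: (P0.a,P2.a)
|TSO outcomes| = 6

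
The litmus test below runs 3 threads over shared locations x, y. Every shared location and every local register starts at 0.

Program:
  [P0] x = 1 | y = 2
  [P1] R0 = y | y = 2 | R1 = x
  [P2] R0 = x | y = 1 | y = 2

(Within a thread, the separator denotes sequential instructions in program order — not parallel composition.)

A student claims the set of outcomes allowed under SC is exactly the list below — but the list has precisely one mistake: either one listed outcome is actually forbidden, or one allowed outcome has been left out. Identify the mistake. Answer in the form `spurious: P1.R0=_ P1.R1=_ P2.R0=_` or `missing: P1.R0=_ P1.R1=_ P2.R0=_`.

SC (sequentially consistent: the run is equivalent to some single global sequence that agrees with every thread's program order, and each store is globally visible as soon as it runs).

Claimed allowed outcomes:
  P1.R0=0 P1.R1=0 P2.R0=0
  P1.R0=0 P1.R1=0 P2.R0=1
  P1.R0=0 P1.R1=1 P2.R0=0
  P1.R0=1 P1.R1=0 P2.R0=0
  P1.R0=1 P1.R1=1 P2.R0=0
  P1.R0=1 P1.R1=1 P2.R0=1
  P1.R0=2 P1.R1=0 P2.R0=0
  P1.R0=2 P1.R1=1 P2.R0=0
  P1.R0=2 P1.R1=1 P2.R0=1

missing: P1.R0=0 P1.R1=1 P2.R0=1

outcome vector order: (P1.R0,P1.R1,P2.R0)
[SC] allowed = {0/0/0, 0/0/1, 0/1/0, 0/1/1, 1/0/0, 1/1/0, 1/1/1, 2/0/0, 2/1/0, 2/1/1}
SC∖claimed = {0/1/1}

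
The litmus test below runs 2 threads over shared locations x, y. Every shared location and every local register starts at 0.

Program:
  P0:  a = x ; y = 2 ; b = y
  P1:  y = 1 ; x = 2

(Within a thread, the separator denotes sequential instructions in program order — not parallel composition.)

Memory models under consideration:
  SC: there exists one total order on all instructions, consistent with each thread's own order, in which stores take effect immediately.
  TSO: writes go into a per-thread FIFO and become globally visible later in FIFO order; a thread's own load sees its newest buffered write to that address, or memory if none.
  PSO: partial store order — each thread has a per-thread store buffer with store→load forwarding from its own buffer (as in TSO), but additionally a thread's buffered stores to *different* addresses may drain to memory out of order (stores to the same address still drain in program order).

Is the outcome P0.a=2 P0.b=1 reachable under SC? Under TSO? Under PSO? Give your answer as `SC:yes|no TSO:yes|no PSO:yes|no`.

outcome vector order: (P0.a,P0.b)
[SC] allowed = {(0,1) (0,2) (2,2)}
[TSO] allowed = {(0,1) (0,2) (2,2)}
[PSO] allowed = {(0,1) (0,2) (2,1) (2,2)}
target (2,1) ∈ {PSO}

SC:no TSO:no PSO:yes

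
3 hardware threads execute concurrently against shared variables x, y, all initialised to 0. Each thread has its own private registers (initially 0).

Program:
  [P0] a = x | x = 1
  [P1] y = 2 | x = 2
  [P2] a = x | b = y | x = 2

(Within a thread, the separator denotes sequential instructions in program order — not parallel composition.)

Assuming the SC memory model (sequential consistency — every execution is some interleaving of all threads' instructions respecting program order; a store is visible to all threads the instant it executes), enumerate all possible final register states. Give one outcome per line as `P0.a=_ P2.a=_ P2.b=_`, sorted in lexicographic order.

outcome vector order: (P0.a,P2.a,P2.b)
|SC outcomes| = 9

P0.a=0 P2.a=0 P2.b=0
P0.a=0 P2.a=0 P2.b=2
P0.a=0 P2.a=1 P2.b=0
P0.a=0 P2.a=1 P2.b=2
P0.a=0 P2.a=2 P2.b=2
P0.a=2 P2.a=0 P2.b=0
P0.a=2 P2.a=0 P2.b=2
P0.a=2 P2.a=1 P2.b=2
P0.a=2 P2.a=2 P2.b=2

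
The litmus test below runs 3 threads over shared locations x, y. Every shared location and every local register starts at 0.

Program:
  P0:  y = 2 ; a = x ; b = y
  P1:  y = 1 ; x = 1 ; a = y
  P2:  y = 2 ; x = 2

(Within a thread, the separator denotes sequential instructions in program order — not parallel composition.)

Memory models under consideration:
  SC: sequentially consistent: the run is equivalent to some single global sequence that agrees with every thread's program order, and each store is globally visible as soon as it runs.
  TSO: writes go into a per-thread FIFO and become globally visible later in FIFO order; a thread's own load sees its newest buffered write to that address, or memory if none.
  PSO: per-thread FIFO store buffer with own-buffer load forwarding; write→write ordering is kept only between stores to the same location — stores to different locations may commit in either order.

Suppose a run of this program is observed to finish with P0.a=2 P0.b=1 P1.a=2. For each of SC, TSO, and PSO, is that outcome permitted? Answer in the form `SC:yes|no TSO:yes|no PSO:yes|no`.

SC:no TSO:no PSO:yes

outcome vector order: (P0.a,P0.b,P1.a)
[SC] allowed = {0/1/1; 0/1/2; 0/2/1; 0/2/2; 1/1/1; 1/1/2; 1/2/1; 1/2/2; 2/1/1; 2/2/1; 2/2/2}
[TSO] allowed = {0/1/1; 0/1/2; 0/2/1; 0/2/2; 1/1/1; 1/1/2; 1/2/1; 1/2/2; 2/1/1; 2/2/1; 2/2/2}
[PSO] allowed = {0/1/1; 0/1/2; 0/2/1; 0/2/2; 1/1/1; 1/1/2; 1/2/1; 1/2/2; 2/1/1; 2/1/2; 2/2/1; 2/2/2}
target 2/1/2 ∈ {PSO}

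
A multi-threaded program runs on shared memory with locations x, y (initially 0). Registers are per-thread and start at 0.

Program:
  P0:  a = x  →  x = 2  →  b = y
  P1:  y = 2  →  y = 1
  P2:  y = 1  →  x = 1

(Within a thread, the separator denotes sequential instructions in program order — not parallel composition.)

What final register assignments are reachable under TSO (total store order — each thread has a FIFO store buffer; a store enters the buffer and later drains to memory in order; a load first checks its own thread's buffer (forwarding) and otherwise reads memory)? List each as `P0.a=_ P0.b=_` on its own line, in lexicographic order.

P0.a=0 P0.b=0
P0.a=0 P0.b=1
P0.a=0 P0.b=2
P0.a=1 P0.b=1
P0.a=1 P0.b=2

outcome vector order: (P0.a,P0.b)
|TSO outcomes| = 5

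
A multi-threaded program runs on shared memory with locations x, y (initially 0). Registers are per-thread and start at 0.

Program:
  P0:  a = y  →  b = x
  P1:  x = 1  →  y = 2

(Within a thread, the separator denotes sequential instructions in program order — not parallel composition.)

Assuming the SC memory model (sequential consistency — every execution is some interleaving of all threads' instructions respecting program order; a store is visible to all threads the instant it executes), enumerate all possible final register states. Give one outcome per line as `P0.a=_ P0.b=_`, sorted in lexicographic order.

outcome vector order: (P0.a,P0.b)
|SC outcomes| = 3

P0.a=0 P0.b=0
P0.a=0 P0.b=1
P0.a=2 P0.b=1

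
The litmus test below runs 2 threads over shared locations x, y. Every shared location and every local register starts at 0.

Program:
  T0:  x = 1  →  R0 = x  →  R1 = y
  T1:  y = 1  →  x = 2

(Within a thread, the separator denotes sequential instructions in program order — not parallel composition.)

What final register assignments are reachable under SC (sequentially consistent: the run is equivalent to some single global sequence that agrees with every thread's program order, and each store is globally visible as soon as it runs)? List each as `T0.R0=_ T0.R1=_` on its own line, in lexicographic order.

outcome vector order: (T0.R0,T0.R1)
|SC outcomes| = 3

T0.R0=1 T0.R1=0
T0.R0=1 T0.R1=1
T0.R0=2 T0.R1=1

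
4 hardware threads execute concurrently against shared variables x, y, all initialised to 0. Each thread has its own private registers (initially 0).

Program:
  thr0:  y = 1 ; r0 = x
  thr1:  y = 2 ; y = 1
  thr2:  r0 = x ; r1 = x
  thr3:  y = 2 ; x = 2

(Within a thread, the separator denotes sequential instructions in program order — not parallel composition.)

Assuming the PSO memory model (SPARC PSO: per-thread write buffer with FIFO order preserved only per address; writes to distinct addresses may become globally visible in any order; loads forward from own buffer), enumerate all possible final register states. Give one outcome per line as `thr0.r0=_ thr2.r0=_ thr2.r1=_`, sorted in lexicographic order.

thr0.r0=0 thr2.r0=0 thr2.r1=0
thr0.r0=0 thr2.r0=0 thr2.r1=2
thr0.r0=0 thr2.r0=2 thr2.r1=2
thr0.r0=2 thr2.r0=0 thr2.r1=0
thr0.r0=2 thr2.r0=0 thr2.r1=2
thr0.r0=2 thr2.r0=2 thr2.r1=2

outcome vector order: (thr0.r0,thr2.r0,thr2.r1)
|PSO outcomes| = 6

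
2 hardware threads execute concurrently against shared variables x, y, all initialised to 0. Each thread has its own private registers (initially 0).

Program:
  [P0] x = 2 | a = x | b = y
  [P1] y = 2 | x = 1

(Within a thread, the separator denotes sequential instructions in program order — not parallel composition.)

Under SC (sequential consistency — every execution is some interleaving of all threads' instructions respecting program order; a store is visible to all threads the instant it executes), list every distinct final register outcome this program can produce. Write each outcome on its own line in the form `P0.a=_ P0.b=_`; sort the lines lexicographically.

P0.a=1 P0.b=2
P0.a=2 P0.b=0
P0.a=2 P0.b=2

outcome vector order: (P0.a,P0.b)
|SC outcomes| = 3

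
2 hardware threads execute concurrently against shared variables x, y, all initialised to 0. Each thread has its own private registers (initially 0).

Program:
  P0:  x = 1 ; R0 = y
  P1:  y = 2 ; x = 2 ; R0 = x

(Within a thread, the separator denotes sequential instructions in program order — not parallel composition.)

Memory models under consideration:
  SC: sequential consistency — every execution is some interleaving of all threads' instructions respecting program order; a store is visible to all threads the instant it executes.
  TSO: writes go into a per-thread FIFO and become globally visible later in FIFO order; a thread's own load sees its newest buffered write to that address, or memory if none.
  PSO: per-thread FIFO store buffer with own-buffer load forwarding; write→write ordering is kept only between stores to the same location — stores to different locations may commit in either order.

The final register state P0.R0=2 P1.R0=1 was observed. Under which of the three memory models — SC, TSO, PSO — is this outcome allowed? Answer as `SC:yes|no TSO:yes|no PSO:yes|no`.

outcome vector order: (P0.R0,P1.R0)
under SC → (0,2) (2,1) (2,2)
under TSO → (0,1) (0,2) (2,1) (2,2)
under PSO → (0,1) (0,2) (2,1) (2,2)
target (2,1) ∈ {SC,TSO,PSO}

SC:yes TSO:yes PSO:yes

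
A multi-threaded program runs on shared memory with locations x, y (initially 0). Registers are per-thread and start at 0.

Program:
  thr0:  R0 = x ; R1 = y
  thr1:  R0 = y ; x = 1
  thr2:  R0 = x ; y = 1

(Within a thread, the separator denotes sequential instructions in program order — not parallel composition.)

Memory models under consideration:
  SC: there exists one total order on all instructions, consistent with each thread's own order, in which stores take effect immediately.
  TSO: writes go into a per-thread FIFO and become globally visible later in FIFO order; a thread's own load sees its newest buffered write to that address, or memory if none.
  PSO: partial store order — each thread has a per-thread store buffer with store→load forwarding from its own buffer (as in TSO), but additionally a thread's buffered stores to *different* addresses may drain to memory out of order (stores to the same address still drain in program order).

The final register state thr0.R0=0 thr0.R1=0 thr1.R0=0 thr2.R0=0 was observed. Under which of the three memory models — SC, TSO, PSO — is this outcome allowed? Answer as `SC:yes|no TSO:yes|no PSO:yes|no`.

SC:yes TSO:yes PSO:yes

outcome vector order: (thr0.R0,thr0.R1,thr1.R0,thr2.R0)
SC: 11 outcomes — {<0 0 0 0> <0 0 0 1> <0 0 1 0> <0 1 0 0> <0 1 0 1> <0 1 1 0> <1 0 0 0> <1 0 0 1> <1 1 0 0> <1 1 0 1> <1 1 1 0>}
TSO: 11 outcomes — {<0 0 0 0> <0 0 0 1> <0 0 1 0> <0 1 0 0> <0 1 0 1> <0 1 1 0> <1 0 0 0> <1 0 0 1> <1 1 0 0> <1 1 0 1> <1 1 1 0>}
PSO: 11 outcomes — {<0 0 0 0> <0 0 0 1> <0 0 1 0> <0 1 0 0> <0 1 0 1> <0 1 1 0> <1 0 0 0> <1 0 0 1> <1 1 0 0> <1 1 0 1> <1 1 1 0>}
target <0 0 0 0> ∈ {SC,TSO,PSO}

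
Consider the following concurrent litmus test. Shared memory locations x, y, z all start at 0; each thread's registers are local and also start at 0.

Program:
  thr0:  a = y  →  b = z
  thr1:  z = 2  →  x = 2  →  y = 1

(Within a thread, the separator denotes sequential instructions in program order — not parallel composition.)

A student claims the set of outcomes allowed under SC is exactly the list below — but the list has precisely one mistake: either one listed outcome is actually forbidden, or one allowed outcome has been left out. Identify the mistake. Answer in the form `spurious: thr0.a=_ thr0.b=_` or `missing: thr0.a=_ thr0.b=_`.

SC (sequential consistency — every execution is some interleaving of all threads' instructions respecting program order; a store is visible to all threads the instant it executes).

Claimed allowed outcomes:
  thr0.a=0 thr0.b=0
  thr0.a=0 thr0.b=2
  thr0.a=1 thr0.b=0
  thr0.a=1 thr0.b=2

outcome vector order: (thr0.a,thr0.b)
SC: 3 outcomes — {00; 02; 12}
claimed∖SC = {10}

spurious: thr0.a=1 thr0.b=0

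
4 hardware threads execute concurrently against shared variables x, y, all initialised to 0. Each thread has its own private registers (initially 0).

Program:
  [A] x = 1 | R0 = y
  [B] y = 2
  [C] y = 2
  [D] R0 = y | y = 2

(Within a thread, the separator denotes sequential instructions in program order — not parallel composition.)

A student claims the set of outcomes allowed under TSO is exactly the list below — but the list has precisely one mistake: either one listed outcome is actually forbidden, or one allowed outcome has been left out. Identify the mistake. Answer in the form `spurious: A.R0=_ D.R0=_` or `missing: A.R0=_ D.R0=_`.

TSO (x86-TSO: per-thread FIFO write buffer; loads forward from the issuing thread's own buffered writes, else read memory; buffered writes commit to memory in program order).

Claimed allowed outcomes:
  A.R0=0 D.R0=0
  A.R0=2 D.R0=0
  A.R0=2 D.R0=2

outcome vector order: (A.R0,D.R0)
under TSO → 0/0; 0/2; 2/0; 2/2
TSO∖claimed = {0/2}

missing: A.R0=0 D.R0=2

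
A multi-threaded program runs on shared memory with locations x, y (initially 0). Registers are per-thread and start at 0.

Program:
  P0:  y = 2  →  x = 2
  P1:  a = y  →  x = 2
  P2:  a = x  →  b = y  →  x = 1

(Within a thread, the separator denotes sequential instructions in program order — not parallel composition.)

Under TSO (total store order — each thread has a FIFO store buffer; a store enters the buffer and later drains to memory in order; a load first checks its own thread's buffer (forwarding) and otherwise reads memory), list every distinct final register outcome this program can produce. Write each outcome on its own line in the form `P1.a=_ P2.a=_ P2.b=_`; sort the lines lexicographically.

P1.a=0 P2.a=0 P2.b=0
P1.a=0 P2.a=0 P2.b=2
P1.a=0 P2.a=2 P2.b=0
P1.a=0 P2.a=2 P2.b=2
P1.a=2 P2.a=0 P2.b=0
P1.a=2 P2.a=0 P2.b=2
P1.a=2 P2.a=2 P2.b=2

outcome vector order: (P1.a,P2.a,P2.b)
|TSO outcomes| = 7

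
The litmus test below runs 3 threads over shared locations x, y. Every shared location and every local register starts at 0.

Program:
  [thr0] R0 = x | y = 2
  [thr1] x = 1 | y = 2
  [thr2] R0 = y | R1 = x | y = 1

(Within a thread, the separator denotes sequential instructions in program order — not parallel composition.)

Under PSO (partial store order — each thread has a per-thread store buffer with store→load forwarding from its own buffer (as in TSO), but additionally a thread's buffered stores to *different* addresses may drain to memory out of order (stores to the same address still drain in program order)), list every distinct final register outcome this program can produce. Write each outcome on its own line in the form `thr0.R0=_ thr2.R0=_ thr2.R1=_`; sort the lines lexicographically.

thr0.R0=0 thr2.R0=0 thr2.R1=0
thr0.R0=0 thr2.R0=0 thr2.R1=1
thr0.R0=0 thr2.R0=2 thr2.R1=0
thr0.R0=0 thr2.R0=2 thr2.R1=1
thr0.R0=1 thr2.R0=0 thr2.R1=0
thr0.R0=1 thr2.R0=0 thr2.R1=1
thr0.R0=1 thr2.R0=2 thr2.R1=0
thr0.R0=1 thr2.R0=2 thr2.R1=1

outcome vector order: (thr0.R0,thr2.R0,thr2.R1)
|PSO outcomes| = 8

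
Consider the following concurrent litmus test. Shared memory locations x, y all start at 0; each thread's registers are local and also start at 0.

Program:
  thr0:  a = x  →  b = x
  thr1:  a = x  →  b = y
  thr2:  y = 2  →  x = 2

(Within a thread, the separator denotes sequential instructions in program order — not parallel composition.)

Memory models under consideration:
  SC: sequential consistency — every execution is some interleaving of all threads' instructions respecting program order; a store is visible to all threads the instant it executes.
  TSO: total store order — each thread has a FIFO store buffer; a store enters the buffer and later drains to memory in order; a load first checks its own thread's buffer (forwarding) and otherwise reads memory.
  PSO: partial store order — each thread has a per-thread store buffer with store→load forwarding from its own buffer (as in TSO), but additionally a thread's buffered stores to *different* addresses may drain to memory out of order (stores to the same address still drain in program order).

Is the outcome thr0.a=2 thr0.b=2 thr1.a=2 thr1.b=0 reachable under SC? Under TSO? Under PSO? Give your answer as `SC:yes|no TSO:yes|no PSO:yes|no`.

SC:no TSO:no PSO:yes

outcome vector order: (thr0.a,thr0.b,thr1.a,thr1.b)
SC: 9 outcomes — {0/0/0/0 0/0/0/2 0/0/2/2 0/2/0/0 0/2/0/2 0/2/2/2 2/2/0/0 2/2/0/2 2/2/2/2}
TSO: 9 outcomes — {0/0/0/0 0/0/0/2 0/0/2/2 0/2/0/0 0/2/0/2 0/2/2/2 2/2/0/0 2/2/0/2 2/2/2/2}
PSO: 12 outcomes — {0/0/0/0 0/0/0/2 0/0/2/0 0/0/2/2 0/2/0/0 0/2/0/2 0/2/2/0 0/2/2/2 2/2/0/0 2/2/0/2 2/2/2/0 2/2/2/2}
target 2/2/2/0 ∈ {PSO}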